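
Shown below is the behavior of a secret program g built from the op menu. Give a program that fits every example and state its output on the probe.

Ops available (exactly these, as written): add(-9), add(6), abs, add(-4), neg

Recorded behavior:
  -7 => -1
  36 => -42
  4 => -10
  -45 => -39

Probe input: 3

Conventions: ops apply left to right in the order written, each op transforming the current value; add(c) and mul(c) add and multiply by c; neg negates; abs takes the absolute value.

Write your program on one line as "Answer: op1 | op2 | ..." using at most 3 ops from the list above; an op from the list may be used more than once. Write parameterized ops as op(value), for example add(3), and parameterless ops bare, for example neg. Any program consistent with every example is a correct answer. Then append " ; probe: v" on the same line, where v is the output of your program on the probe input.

add(6) | abs | neg ; probe: -9

Check, running the answer program on each example:
  -7 -> -1 -> 1 -> -1
  36 -> 42 -> 42 -> -42
  4 -> 10 -> 10 -> -10
  -45 -> -39 -> 39 -> -39
  probe: 3 -> 9 -> 9 -> -9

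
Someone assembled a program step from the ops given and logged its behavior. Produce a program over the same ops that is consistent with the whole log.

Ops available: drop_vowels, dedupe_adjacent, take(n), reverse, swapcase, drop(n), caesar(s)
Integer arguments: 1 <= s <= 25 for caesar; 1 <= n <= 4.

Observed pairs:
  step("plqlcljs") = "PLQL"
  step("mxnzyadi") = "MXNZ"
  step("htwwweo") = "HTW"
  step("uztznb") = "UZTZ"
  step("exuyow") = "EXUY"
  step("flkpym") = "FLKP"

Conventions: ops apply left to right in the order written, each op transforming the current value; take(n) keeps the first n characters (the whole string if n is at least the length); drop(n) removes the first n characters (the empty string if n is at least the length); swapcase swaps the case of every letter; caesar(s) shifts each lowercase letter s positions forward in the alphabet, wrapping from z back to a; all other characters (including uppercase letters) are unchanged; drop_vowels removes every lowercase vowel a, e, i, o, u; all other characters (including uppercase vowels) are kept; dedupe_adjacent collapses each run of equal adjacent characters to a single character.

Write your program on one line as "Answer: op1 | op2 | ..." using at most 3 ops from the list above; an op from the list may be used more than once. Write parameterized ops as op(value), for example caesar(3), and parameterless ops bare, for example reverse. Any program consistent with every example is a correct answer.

take(4) | dedupe_adjacent | swapcase

Check, running the answer program on each example:
  "plqlcljs" -> "plql" -> "plql" -> "PLQL"
  "mxnzyadi" -> "mxnz" -> "mxnz" -> "MXNZ"
  "htwwweo" -> "htww" -> "htw" -> "HTW"
  "uztznb" -> "uztz" -> "uztz" -> "UZTZ"
  "exuyow" -> "exuy" -> "exuy" -> "EXUY"
  "flkpym" -> "flkp" -> "flkp" -> "FLKP"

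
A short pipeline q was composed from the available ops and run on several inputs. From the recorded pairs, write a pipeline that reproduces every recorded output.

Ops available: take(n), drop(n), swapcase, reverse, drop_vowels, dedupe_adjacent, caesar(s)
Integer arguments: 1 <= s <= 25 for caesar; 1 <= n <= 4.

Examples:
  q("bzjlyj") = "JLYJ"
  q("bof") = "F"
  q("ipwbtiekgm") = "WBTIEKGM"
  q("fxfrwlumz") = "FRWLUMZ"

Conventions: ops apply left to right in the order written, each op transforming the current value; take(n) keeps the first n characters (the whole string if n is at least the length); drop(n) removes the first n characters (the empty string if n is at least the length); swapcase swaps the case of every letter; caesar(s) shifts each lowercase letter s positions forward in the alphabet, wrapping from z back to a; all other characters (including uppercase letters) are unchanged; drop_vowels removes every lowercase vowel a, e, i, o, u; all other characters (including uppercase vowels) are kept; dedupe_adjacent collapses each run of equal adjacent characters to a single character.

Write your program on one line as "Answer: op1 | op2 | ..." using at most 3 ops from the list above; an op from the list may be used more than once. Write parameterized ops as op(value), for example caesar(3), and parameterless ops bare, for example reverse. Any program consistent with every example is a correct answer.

drop(2) | swapcase

Check, running the answer program on each example:
  "bzjlyj" -> "jlyj" -> "JLYJ"
  "bof" -> "f" -> "F"
  "ipwbtiekgm" -> "wbtiekgm" -> "WBTIEKGM"
  "fxfrwlumz" -> "frwlumz" -> "FRWLUMZ"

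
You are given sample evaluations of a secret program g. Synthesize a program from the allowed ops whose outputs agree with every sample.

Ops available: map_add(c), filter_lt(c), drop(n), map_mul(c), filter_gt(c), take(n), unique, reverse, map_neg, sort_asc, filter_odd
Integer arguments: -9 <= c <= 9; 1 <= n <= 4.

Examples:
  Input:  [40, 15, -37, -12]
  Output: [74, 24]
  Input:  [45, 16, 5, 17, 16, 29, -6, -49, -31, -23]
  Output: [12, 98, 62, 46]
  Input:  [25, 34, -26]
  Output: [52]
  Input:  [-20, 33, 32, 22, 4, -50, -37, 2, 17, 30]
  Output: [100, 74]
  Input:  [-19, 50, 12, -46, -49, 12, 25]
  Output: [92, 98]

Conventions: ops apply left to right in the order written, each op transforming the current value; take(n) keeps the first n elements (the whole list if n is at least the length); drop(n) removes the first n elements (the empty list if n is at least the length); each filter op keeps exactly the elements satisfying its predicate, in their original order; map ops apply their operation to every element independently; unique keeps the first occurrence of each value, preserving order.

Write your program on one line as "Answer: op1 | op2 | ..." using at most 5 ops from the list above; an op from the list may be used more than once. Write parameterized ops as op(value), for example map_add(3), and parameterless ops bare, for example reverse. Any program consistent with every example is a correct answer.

drop(2) | map_neg | filter_gt(3) | map_mul(2)

Check, running the answer program on each example:
  [40, 15, -37, -12] -> [-37, -12] -> [37, 12] -> [37, 12] -> [74, 24]
  [45, 16, 5, 17, 16, 29, -6, -49, -31, -23] -> [5, 17, 16, 29, -6, -49, -31, -23] -> [-5, -17, -16, -29, 6, 49, 31, 23] -> [6, 49, 31, 23] -> [12, 98, 62, 46]
  [25, 34, -26] -> [-26] -> [26] -> [26] -> [52]
  [-20, 33, 32, 22, 4, -50, -37, 2, 17, 30] -> [32, 22, 4, -50, -37, 2, 17, 30] -> [-32, -22, -4, 50, 37, -2, -17, -30] -> [50, 37] -> [100, 74]
  [-19, 50, 12, -46, -49, 12, 25] -> [12, -46, -49, 12, 25] -> [-12, 46, 49, -12, -25] -> [46, 49] -> [92, 98]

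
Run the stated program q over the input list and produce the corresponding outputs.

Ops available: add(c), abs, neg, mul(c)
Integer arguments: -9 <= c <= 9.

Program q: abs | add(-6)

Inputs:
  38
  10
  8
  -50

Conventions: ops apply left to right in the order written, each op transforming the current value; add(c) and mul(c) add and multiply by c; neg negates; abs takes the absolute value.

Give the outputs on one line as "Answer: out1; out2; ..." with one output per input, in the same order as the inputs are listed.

Execution, op by op:
  38 -> 38 -> 32
  10 -> 10 -> 4
  8 -> 8 -> 2
  -50 -> 50 -> 44

32; 4; 2; 44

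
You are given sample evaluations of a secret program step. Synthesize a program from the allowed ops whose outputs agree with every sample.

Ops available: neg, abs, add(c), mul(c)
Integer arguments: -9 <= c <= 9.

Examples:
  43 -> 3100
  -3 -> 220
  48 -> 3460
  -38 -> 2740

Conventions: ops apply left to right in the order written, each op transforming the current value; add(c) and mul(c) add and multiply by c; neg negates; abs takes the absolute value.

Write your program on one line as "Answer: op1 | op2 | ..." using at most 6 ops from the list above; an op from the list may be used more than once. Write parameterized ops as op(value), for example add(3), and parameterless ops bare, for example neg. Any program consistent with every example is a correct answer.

abs | mul(3) | mul(-8) | mul(-3) | add(-1) | add(5)

Check, running the answer program on each example:
  43 -> 43 -> 129 -> -1032 -> 3096 -> 3095 -> 3100
  -3 -> 3 -> 9 -> -72 -> 216 -> 215 -> 220
  48 -> 48 -> 144 -> -1152 -> 3456 -> 3455 -> 3460
  -38 -> 38 -> 114 -> -912 -> 2736 -> 2735 -> 2740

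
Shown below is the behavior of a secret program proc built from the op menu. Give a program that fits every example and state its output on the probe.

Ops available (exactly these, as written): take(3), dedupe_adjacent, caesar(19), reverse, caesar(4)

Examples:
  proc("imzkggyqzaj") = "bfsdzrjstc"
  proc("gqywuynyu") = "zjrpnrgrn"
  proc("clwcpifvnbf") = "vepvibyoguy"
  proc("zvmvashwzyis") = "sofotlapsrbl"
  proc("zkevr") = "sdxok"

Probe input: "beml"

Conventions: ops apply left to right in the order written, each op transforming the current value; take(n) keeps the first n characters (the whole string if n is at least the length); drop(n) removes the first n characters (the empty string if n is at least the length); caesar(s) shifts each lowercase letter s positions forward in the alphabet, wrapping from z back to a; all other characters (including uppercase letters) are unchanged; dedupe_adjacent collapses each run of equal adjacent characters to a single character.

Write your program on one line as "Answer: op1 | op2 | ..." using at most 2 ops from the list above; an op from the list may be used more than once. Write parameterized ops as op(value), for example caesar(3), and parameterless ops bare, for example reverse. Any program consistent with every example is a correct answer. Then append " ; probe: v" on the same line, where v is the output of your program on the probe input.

caesar(19) | dedupe_adjacent ; probe: "uxfe"

Check, running the answer program on each example:
  "imzkggyqzaj" -> "bfsdzzrjstc" -> "bfsdzrjstc"
  "gqywuynyu" -> "zjrpnrgrn" -> "zjrpnrgrn"
  "clwcpifvnbf" -> "vepvibyoguy" -> "vepvibyoguy"
  "zvmvashwzyis" -> "sofotlapsrbl" -> "sofotlapsrbl"
  "zkevr" -> "sdxok" -> "sdxok"
  probe: "beml" -> "uxfe" -> "uxfe"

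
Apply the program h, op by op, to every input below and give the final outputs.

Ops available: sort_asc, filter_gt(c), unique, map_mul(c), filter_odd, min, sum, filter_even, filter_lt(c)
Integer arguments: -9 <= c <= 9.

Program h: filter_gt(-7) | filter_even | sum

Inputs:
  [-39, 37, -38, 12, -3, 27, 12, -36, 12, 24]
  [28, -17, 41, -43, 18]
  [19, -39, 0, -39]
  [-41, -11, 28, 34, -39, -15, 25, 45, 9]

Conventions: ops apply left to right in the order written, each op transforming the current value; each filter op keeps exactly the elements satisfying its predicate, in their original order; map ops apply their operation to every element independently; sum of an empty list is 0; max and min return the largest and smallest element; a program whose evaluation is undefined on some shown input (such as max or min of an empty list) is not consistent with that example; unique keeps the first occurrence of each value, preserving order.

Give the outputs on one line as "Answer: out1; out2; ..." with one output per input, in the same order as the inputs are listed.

Execution, op by op:
  [-39, 37, -38, 12, -3, 27, 12, -36, 12, 24] -> [37, 12, -3, 27, 12, 12, 24] -> [12, 12, 12, 24] -> 60
  [28, -17, 41, -43, 18] -> [28, 41, 18] -> [28, 18] -> 46
  [19, -39, 0, -39] -> [19, 0] -> [0] -> 0
  [-41, -11, 28, 34, -39, -15, 25, 45, 9] -> [28, 34, 25, 45, 9] -> [28, 34] -> 62

60; 46; 0; 62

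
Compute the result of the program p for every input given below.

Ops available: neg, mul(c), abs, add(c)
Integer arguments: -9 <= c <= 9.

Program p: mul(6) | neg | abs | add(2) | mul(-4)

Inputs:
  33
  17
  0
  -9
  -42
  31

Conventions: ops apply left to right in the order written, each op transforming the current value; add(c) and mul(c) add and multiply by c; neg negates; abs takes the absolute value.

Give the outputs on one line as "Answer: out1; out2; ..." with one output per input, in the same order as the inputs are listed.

Execution, op by op:
  33 -> 198 -> -198 -> 198 -> 200 -> -800
  17 -> 102 -> -102 -> 102 -> 104 -> -416
  0 -> 0 -> 0 -> 0 -> 2 -> -8
  -9 -> -54 -> 54 -> 54 -> 56 -> -224
  -42 -> -252 -> 252 -> 252 -> 254 -> -1016
  31 -> 186 -> -186 -> 186 -> 188 -> -752

-800; -416; -8; -224; -1016; -752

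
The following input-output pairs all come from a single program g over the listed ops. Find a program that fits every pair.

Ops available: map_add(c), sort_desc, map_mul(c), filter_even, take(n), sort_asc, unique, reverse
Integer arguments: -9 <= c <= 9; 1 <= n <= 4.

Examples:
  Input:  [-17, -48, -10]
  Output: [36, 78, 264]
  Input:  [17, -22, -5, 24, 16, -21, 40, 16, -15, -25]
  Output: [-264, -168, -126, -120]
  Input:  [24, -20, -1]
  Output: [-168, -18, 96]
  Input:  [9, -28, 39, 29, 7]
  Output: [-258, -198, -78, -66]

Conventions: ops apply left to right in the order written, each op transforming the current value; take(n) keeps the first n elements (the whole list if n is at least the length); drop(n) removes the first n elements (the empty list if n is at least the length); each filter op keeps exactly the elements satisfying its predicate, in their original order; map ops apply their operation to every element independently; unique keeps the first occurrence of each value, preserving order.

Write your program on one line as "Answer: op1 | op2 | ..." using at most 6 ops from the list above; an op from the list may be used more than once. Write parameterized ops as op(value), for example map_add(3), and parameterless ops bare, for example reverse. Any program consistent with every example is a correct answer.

map_add(4) | sort_asc | map_mul(-6) | reverse | take(4)

Check, running the answer program on each example:
  [-17, -48, -10] -> [-13, -44, -6] -> [-44, -13, -6] -> [264, 78, 36] -> [36, 78, 264] -> [36, 78, 264]
  [17, -22, -5, 24, 16, -21, 40, 16, -15, -25] -> [21, -18, -1, 28, 20, -17, 44, 20, -11, -21] -> [-21, -18, -17, -11, -1, 20, 20, 21, 28, 44] -> [126, 108, 102, 66, 6, -120, -120, -126, -168, -264] -> [-264, -168, -126, -120, -120, 6, 66, 102, 108, 126] -> [-264, -168, -126, -120]
  [24, -20, -1] -> [28, -16, 3] -> [-16, 3, 28] -> [96, -18, -168] -> [-168, -18, 96] -> [-168, -18, 96]
  [9, -28, 39, 29, 7] -> [13, -24, 43, 33, 11] -> [-24, 11, 13, 33, 43] -> [144, -66, -78, -198, -258] -> [-258, -198, -78, -66, 144] -> [-258, -198, -78, -66]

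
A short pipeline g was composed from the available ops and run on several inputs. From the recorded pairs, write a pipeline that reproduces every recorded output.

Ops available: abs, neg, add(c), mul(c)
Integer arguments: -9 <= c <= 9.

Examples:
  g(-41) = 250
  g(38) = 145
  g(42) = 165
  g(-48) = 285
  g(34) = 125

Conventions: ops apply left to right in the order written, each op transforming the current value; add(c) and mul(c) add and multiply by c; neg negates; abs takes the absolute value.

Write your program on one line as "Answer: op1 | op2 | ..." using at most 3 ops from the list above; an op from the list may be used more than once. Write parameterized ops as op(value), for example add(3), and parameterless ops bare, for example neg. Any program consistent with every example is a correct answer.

add(-9) | abs | mul(5)

Check, running the answer program on each example:
  -41 -> -50 -> 50 -> 250
  38 -> 29 -> 29 -> 145
  42 -> 33 -> 33 -> 165
  -48 -> -57 -> 57 -> 285
  34 -> 25 -> 25 -> 125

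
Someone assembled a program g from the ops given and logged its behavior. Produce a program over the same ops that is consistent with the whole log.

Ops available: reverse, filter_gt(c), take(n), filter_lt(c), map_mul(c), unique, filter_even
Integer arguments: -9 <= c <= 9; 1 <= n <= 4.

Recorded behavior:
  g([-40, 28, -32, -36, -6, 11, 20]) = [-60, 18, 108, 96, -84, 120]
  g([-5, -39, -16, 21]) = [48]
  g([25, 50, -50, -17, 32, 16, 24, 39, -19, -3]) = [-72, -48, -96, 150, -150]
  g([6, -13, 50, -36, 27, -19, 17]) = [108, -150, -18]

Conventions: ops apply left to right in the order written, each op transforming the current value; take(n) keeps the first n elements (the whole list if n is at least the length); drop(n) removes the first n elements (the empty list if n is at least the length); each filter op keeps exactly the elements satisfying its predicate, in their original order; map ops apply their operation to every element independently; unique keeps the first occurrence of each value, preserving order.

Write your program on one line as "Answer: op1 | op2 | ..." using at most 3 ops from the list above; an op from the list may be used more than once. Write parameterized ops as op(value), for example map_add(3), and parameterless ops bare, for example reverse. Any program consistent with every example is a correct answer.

reverse | filter_even | map_mul(-3)

Check, running the answer program on each example:
  [-40, 28, -32, -36, -6, 11, 20] -> [20, 11, -6, -36, -32, 28, -40] -> [20, -6, -36, -32, 28, -40] -> [-60, 18, 108, 96, -84, 120]
  [-5, -39, -16, 21] -> [21, -16, -39, -5] -> [-16] -> [48]
  [25, 50, -50, -17, 32, 16, 24, 39, -19, -3] -> [-3, -19, 39, 24, 16, 32, -17, -50, 50, 25] -> [24, 16, 32, -50, 50] -> [-72, -48, -96, 150, -150]
  [6, -13, 50, -36, 27, -19, 17] -> [17, -19, 27, -36, 50, -13, 6] -> [-36, 50, 6] -> [108, -150, -18]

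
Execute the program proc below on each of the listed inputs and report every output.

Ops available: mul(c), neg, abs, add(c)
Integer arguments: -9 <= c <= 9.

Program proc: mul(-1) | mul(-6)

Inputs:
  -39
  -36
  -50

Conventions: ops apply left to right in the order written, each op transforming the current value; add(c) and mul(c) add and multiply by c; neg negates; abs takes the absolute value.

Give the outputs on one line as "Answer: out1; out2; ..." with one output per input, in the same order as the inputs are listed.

-234; -216; -300

Execution, op by op:
  -39 -> 39 -> -234
  -36 -> 36 -> -216
  -50 -> 50 -> -300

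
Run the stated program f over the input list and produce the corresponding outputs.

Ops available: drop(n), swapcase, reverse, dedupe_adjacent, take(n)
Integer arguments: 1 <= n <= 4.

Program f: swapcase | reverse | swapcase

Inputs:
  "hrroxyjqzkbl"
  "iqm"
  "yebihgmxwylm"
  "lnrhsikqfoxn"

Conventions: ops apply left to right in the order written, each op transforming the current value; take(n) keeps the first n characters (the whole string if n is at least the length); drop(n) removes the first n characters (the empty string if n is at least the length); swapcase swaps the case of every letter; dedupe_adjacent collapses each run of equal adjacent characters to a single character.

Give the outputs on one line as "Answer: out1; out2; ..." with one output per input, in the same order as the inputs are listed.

Execution, op by op:
  "hrroxyjqzkbl" -> "HRROXYJQZKBL" -> "LBKZQJYXORRH" -> "lbkzqjyxorrh"
  "iqm" -> "IQM" -> "MQI" -> "mqi"
  "yebihgmxwylm" -> "YEBIHGMXWYLM" -> "MLYWXMGHIBEY" -> "mlywxmghibey"
  "lnrhsikqfoxn" -> "LNRHSIKQFOXN" -> "NXOFQKISHRNL" -> "nxofqkishrnl"

"lbkzqjyxorrh"; "mqi"; "mlywxmghibey"; "nxofqkishrnl"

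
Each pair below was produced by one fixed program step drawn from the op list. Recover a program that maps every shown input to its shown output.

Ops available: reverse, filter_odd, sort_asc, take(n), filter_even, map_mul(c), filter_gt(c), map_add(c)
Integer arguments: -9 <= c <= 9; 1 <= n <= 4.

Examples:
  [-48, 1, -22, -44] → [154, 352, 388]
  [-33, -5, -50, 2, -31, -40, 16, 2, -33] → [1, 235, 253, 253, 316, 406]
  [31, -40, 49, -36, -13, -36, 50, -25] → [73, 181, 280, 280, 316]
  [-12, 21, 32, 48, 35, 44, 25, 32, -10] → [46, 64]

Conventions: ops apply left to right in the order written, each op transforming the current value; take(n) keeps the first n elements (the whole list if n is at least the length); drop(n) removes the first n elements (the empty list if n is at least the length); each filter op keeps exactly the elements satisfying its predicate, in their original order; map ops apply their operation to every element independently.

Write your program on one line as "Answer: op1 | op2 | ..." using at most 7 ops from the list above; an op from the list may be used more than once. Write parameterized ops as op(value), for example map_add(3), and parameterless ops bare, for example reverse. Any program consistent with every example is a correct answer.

sort_asc | map_add(5) | map_mul(-9) | filter_gt(-6) | reverse | map_add(1)

Check, running the answer program on each example:
  [-48, 1, -22, -44] -> [-48, -44, -22, 1] -> [-43, -39, -17, 6] -> [387, 351, 153, -54] -> [387, 351, 153] -> [153, 351, 387] -> [154, 352, 388]
  [-33, -5, -50, 2, -31, -40, 16, 2, -33] -> [-50, -40, -33, -33, -31, -5, 2, 2, 16] -> [-45, -35, -28, -28, -26, 0, 7, 7, 21] -> [405, 315, 252, 252, 234, 0, -63, -63, -189] -> [405, 315, 252, 252, 234, 0] -> [0, 234, 252, 252, 315, 405] -> [1, 235, 253, 253, 316, 406]
  [31, -40, 49, -36, -13, -36, 50, -25] -> [-40, -36, -36, -25, -13, 31, 49, 50] -> [-35, -31, -31, -20, -8, 36, 54, 55] -> [315, 279, 279, 180, 72, -324, -486, -495] -> [315, 279, 279, 180, 72] -> [72, 180, 279, 279, 315] -> [73, 181, 280, 280, 316]
  [-12, 21, 32, 48, 35, 44, 25, 32, -10] -> [-12, -10, 21, 25, 32, 32, 35, 44, 48] -> [-7, -5, 26, 30, 37, 37, 40, 49, 53] -> [63, 45, -234, -270, -333, -333, -360, -441, -477] -> [63, 45] -> [45, 63] -> [46, 64]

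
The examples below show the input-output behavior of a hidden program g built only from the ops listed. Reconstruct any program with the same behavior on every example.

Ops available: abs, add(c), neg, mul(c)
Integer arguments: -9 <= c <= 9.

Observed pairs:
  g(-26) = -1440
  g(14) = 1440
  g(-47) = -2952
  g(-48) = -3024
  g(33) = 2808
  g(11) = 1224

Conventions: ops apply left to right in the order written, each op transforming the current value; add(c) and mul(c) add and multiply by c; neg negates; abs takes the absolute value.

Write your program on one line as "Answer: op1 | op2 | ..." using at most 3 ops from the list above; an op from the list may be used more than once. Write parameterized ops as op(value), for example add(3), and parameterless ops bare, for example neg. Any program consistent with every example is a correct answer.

add(6) | mul(-9) | mul(-8)

Check, running the answer program on each example:
  -26 -> -20 -> 180 -> -1440
  14 -> 20 -> -180 -> 1440
  -47 -> -41 -> 369 -> -2952
  -48 -> -42 -> 378 -> -3024
  33 -> 39 -> -351 -> 2808
  11 -> 17 -> -153 -> 1224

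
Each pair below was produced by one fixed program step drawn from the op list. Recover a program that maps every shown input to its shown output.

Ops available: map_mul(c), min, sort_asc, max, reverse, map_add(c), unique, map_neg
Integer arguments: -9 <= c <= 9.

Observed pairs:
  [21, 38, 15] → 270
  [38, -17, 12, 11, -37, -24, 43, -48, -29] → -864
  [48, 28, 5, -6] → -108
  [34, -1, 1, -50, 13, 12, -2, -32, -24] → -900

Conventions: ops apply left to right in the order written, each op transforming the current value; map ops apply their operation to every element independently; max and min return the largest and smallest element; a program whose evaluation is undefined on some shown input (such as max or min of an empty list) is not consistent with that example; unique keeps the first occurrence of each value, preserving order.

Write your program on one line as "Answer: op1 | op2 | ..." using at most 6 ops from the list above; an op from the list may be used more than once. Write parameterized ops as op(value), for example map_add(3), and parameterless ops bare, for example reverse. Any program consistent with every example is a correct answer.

map_mul(-2) | map_mul(-9) | reverse | sort_asc | min

Check, running the answer program on each example:
  [21, 38, 15] -> [-42, -76, -30] -> [378, 684, 270] -> [270, 684, 378] -> [270, 378, 684] -> 270
  [38, -17, 12, 11, -37, -24, 43, -48, -29] -> [-76, 34, -24, -22, 74, 48, -86, 96, 58] -> [684, -306, 216, 198, -666, -432, 774, -864, -522] -> [-522, -864, 774, -432, -666, 198, 216, -306, 684] -> [-864, -666, -522, -432, -306, 198, 216, 684, 774] -> -864
  [48, 28, 5, -6] -> [-96, -56, -10, 12] -> [864, 504, 90, -108] -> [-108, 90, 504, 864] -> [-108, 90, 504, 864] -> -108
  [34, -1, 1, -50, 13, 12, -2, -32, -24] -> [-68, 2, -2, 100, -26, -24, 4, 64, 48] -> [612, -18, 18, -900, 234, 216, -36, -576, -432] -> [-432, -576, -36, 216, 234, -900, 18, -18, 612] -> [-900, -576, -432, -36, -18, 18, 216, 234, 612] -> -900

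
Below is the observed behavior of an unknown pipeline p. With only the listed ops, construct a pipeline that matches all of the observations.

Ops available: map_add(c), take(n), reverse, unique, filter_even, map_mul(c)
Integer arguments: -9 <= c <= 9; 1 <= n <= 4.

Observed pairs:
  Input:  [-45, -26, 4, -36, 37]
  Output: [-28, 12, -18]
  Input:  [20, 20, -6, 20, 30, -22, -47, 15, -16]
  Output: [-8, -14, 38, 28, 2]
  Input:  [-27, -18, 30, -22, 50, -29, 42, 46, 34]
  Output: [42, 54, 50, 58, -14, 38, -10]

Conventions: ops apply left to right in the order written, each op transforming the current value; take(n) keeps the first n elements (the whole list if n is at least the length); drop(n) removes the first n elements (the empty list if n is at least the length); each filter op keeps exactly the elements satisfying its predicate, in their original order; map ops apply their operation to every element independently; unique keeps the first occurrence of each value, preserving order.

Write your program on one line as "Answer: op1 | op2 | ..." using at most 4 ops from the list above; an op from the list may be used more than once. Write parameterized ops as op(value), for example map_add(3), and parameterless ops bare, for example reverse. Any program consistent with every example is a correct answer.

reverse | unique | map_add(8) | filter_even

Check, running the answer program on each example:
  [-45, -26, 4, -36, 37] -> [37, -36, 4, -26, -45] -> [37, -36, 4, -26, -45] -> [45, -28, 12, -18, -37] -> [-28, 12, -18]
  [20, 20, -6, 20, 30, -22, -47, 15, -16] -> [-16, 15, -47, -22, 30, 20, -6, 20, 20] -> [-16, 15, -47, -22, 30, 20, -6] -> [-8, 23, -39, -14, 38, 28, 2] -> [-8, -14, 38, 28, 2]
  [-27, -18, 30, -22, 50, -29, 42, 46, 34] -> [34, 46, 42, -29, 50, -22, 30, -18, -27] -> [34, 46, 42, -29, 50, -22, 30, -18, -27] -> [42, 54, 50, -21, 58, -14, 38, -10, -19] -> [42, 54, 50, 58, -14, 38, -10]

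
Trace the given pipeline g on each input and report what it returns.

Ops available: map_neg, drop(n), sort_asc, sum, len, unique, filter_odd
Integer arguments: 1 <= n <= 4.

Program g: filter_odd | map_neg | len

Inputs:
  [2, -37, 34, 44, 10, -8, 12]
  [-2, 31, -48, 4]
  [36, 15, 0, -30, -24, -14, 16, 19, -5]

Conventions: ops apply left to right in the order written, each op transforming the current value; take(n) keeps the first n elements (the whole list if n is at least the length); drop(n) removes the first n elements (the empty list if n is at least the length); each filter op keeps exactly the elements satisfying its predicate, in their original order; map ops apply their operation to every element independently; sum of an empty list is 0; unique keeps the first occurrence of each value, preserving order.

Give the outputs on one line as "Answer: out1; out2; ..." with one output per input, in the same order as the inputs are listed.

1; 1; 3

Execution, op by op:
  [2, -37, 34, 44, 10, -8, 12] -> [-37] -> [37] -> 1
  [-2, 31, -48, 4] -> [31] -> [-31] -> 1
  [36, 15, 0, -30, -24, -14, 16, 19, -5] -> [15, 19, -5] -> [-15, -19, 5] -> 3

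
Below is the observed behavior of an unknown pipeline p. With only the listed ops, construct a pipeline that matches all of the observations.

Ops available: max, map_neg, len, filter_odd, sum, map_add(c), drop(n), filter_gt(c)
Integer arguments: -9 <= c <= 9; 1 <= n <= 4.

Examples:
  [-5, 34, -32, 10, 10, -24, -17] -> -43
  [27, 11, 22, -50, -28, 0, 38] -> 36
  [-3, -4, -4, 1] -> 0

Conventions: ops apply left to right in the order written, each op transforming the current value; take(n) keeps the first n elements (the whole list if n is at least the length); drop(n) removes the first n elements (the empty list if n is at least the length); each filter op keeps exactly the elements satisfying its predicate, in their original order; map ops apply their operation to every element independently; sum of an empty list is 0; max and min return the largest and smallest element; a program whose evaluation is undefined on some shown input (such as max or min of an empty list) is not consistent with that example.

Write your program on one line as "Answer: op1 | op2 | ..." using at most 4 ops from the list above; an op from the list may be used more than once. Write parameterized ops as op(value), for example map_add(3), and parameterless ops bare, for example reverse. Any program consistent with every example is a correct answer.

drop(2) | map_add(-1) | drop(3) | sum

Check, running the answer program on each example:
  [-5, 34, -32, 10, 10, -24, -17] -> [-32, 10, 10, -24, -17] -> [-33, 9, 9, -25, -18] -> [-25, -18] -> -43
  [27, 11, 22, -50, -28, 0, 38] -> [22, -50, -28, 0, 38] -> [21, -51, -29, -1, 37] -> [-1, 37] -> 36
  [-3, -4, -4, 1] -> [-4, 1] -> [-5, 0] -> [] -> 0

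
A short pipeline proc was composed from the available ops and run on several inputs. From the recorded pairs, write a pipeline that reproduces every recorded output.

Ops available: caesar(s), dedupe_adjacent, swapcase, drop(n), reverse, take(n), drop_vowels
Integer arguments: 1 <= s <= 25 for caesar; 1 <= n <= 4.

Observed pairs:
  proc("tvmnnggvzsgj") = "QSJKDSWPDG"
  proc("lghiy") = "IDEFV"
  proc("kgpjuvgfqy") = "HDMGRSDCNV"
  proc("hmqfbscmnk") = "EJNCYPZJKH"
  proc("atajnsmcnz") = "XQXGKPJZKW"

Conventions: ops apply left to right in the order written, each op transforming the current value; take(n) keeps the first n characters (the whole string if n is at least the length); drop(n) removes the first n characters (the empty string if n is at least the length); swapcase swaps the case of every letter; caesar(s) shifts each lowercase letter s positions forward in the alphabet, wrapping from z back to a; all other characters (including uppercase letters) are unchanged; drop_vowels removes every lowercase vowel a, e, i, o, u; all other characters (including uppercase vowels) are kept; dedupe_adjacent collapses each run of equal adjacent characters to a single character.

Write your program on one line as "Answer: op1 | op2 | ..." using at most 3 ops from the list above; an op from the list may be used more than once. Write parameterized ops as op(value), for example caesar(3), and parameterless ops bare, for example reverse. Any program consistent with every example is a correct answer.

caesar(23) | swapcase | dedupe_adjacent

Check, running the answer program on each example:
  "tvmnnggvzsgj" -> "qsjkkddswpdg" -> "QSJKKDDSWPDG" -> "QSJKDSWPDG"
  "lghiy" -> "idefv" -> "IDEFV" -> "IDEFV"
  "kgpjuvgfqy" -> "hdmgrsdcnv" -> "HDMGRSDCNV" -> "HDMGRSDCNV"
  "hmqfbscmnk" -> "ejncypzjkh" -> "EJNCYPZJKH" -> "EJNCYPZJKH"
  "atajnsmcnz" -> "xqxgkpjzkw" -> "XQXGKPJZKW" -> "XQXGKPJZKW"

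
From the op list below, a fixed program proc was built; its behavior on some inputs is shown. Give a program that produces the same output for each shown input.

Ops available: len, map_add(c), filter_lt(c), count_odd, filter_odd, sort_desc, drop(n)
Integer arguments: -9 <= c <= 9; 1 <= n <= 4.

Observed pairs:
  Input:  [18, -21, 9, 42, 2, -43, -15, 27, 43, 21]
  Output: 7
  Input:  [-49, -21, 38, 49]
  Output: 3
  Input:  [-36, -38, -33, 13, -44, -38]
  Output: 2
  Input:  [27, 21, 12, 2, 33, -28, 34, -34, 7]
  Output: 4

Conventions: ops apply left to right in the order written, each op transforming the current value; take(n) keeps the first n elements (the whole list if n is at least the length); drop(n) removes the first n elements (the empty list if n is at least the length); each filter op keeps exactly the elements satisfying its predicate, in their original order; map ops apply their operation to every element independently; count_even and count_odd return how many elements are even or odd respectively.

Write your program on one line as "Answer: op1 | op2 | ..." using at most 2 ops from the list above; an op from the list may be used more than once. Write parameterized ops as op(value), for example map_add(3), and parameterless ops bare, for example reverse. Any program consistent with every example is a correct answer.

filter_odd | len

Check, running the answer program on each example:
  [18, -21, 9, 42, 2, -43, -15, 27, 43, 21] -> [-21, 9, -43, -15, 27, 43, 21] -> 7
  [-49, -21, 38, 49] -> [-49, -21, 49] -> 3
  [-36, -38, -33, 13, -44, -38] -> [-33, 13] -> 2
  [27, 21, 12, 2, 33, -28, 34, -34, 7] -> [27, 21, 33, 7] -> 4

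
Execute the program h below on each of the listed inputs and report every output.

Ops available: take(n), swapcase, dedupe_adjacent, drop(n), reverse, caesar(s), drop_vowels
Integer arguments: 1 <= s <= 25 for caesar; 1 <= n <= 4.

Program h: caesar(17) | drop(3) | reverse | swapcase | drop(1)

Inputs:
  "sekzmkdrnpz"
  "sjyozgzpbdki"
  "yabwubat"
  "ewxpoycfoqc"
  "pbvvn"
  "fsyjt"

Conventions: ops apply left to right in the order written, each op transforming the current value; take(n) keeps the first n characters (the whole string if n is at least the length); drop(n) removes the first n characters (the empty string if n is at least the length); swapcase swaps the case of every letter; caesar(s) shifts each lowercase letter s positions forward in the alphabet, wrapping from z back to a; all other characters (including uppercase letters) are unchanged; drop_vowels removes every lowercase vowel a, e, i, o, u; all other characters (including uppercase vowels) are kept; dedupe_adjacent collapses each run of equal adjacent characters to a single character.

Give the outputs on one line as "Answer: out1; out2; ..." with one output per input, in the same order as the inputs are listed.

"GEIUBDQ"; "BUSGQXQF"; "RSLN"; "HFWTPFG"; "M"; "A"

Execution, op by op:
  "sekzmkdrnpz" -> "jvbqdbuiegq" -> "qdbuiegq" -> "qgeiubdq" -> "QGEIUBDQ" -> "GEIUBDQ"
  "sjyozgzpbdki" -> "japfqxqgsubz" -> "fqxqgsubz" -> "zbusgqxqf" -> "ZBUSGQXQF" -> "BUSGQXQF"
  "yabwubat" -> "prsnlsrk" -> "nlsrk" -> "krsln" -> "KRSLN" -> "RSLN"
  "ewxpoycfoqc" -> "vnogfptwfht" -> "gfptwfht" -> "thfwtpfg" -> "THFWTPFG" -> "HFWTPFG"
  "pbvvn" -> "gsmme" -> "me" -> "em" -> "EM" -> "M"
  "fsyjt" -> "wjpak" -> "ak" -> "ka" -> "KA" -> "A"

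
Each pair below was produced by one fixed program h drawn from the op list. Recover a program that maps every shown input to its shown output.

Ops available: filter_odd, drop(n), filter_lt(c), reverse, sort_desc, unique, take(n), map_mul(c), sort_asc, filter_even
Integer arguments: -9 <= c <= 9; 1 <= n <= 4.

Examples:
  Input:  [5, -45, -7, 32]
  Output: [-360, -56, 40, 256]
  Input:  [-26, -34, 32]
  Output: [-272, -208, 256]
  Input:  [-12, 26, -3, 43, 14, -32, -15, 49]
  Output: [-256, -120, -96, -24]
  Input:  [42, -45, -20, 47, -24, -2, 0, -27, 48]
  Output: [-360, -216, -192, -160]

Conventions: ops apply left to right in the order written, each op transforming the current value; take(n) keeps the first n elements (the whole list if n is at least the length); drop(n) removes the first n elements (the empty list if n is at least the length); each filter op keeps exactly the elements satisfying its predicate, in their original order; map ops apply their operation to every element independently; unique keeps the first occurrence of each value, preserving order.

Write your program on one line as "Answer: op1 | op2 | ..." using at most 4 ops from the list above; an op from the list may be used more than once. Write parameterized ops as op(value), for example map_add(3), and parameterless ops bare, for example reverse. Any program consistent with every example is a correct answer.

map_mul(8) | sort_desc | sort_asc | take(4)

Check, running the answer program on each example:
  [5, -45, -7, 32] -> [40, -360, -56, 256] -> [256, 40, -56, -360] -> [-360, -56, 40, 256] -> [-360, -56, 40, 256]
  [-26, -34, 32] -> [-208, -272, 256] -> [256, -208, -272] -> [-272, -208, 256] -> [-272, -208, 256]
  [-12, 26, -3, 43, 14, -32, -15, 49] -> [-96, 208, -24, 344, 112, -256, -120, 392] -> [392, 344, 208, 112, -24, -96, -120, -256] -> [-256, -120, -96, -24, 112, 208, 344, 392] -> [-256, -120, -96, -24]
  [42, -45, -20, 47, -24, -2, 0, -27, 48] -> [336, -360, -160, 376, -192, -16, 0, -216, 384] -> [384, 376, 336, 0, -16, -160, -192, -216, -360] -> [-360, -216, -192, -160, -16, 0, 336, 376, 384] -> [-360, -216, -192, -160]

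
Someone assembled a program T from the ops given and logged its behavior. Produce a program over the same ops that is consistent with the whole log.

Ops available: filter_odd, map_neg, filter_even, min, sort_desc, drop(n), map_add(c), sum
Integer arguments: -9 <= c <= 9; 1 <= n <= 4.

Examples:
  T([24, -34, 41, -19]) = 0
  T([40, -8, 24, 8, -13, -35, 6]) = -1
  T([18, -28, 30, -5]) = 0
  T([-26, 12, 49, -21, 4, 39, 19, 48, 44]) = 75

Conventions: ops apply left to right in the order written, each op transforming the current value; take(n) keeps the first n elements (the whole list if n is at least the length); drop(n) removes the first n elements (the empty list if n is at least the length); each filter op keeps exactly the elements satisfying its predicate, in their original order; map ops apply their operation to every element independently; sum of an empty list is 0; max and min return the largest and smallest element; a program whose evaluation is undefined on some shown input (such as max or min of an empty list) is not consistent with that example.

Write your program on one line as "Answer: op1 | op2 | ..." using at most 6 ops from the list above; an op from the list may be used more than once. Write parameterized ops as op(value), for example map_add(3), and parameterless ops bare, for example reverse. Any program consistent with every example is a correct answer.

drop(4) | filter_even | map_add(-1) | sort_desc | map_add(-6) | sum

Check, running the answer program on each example:
  [24, -34, 41, -19] -> [] -> [] -> [] -> [] -> [] -> 0
  [40, -8, 24, 8, -13, -35, 6] -> [-13, -35, 6] -> [6] -> [5] -> [5] -> [-1] -> -1
  [18, -28, 30, -5] -> [] -> [] -> [] -> [] -> [] -> 0
  [-26, 12, 49, -21, 4, 39, 19, 48, 44] -> [4, 39, 19, 48, 44] -> [4, 48, 44] -> [3, 47, 43] -> [47, 43, 3] -> [41, 37, -3] -> 75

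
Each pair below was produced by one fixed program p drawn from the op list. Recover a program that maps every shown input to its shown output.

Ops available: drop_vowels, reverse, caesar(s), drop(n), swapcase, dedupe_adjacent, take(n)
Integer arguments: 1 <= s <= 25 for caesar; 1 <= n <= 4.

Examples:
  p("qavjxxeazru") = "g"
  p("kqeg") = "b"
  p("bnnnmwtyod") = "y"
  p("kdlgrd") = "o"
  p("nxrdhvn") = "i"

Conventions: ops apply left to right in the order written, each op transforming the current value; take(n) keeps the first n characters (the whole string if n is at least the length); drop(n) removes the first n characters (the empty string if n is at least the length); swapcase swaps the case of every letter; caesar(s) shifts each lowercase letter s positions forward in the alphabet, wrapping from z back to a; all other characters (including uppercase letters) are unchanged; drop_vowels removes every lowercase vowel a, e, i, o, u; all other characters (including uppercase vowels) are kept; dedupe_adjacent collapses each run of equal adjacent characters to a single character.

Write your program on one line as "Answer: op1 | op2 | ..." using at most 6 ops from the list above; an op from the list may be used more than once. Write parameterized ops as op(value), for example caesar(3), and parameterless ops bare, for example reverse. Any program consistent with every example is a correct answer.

drop(1) | take(4) | drop_vowels | caesar(10) | caesar(1) | take(1)

Check, running the answer program on each example:
  "qavjxxeazru" -> "avjxxeazru" -> "avjx" -> "vjx" -> "fth" -> "gui" -> "g"
  "kqeg" -> "qeg" -> "qeg" -> "qg" -> "aq" -> "br" -> "b"
  "bnnnmwtyod" -> "nnnmwtyod" -> "nnnm" -> "nnnm" -> "xxxw" -> "yyyx" -> "y"
  "kdlgrd" -> "dlgrd" -> "dlgr" -> "dlgr" -> "nvqb" -> "owrc" -> "o"
  "nxrdhvn" -> "xrdhvn" -> "xrdh" -> "xrdh" -> "hbnr" -> "icos" -> "i"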